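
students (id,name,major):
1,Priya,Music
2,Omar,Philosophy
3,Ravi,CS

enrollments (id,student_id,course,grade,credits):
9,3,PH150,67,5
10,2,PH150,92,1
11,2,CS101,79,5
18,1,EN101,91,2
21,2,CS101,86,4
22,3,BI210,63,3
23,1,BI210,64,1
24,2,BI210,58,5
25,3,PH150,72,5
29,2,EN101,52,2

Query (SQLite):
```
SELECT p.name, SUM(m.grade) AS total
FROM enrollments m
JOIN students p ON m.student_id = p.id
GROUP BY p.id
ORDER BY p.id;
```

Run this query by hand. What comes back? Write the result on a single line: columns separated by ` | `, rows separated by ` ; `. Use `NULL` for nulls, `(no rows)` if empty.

Priya | 155 ; Omar | 367 ; Ravi | 202

Join each enrollments row to its students via student_id.
Group joined rows by students.id; compute SUM(m.grade) per group.
  1: ids {18, 23} → SUM(m.grade)=155
  2: ids {10, 11, 21, 24, 29} → SUM(m.grade)=367
  3: ids {9, 22, 25} → SUM(m.grade)=202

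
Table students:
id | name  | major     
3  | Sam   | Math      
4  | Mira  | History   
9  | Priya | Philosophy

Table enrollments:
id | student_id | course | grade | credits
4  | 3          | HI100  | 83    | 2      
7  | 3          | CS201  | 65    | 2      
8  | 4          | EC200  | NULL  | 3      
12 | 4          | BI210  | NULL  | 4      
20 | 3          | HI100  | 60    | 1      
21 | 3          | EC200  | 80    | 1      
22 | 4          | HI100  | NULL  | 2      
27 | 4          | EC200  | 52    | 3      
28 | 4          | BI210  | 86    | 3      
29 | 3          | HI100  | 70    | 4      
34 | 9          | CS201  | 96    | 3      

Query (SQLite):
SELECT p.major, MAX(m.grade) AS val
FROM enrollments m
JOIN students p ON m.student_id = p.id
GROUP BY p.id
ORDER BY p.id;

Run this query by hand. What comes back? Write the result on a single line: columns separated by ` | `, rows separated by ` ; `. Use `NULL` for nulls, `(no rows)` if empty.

Math | 83 ; History | 86 ; Philosophy | 96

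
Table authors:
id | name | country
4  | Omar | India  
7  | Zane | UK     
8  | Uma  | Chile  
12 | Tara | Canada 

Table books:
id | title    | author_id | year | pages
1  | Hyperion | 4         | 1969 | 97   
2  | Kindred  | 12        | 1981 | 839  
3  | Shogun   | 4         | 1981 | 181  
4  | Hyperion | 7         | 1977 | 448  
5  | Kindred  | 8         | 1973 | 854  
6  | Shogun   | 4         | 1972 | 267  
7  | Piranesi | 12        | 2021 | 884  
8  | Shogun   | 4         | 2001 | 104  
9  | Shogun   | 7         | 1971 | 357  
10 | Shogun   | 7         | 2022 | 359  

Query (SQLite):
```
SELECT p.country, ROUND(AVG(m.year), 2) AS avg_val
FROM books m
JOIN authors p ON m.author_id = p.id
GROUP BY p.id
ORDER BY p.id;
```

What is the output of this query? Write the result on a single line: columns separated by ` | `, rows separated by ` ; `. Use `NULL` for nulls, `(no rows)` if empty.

Join each books row to its authors via author_id.
Group joined rows by authors.id; compute ROUND(AVG(m.year), 2) per group.
  4: ids {1, 3, 6, 8} → ROUND(AVG(m.year), 2)=1980.75
  7: ids {4, 9, 10} → ROUND(AVG(m.year), 2)=1990
  8: ids {5} → ROUND(AVG(m.year), 2)=1973
  12: ids {2, 7} → ROUND(AVG(m.year), 2)=2001

India | 1980.75 ; UK | 1990 ; Chile | 1973 ; Canada | 2001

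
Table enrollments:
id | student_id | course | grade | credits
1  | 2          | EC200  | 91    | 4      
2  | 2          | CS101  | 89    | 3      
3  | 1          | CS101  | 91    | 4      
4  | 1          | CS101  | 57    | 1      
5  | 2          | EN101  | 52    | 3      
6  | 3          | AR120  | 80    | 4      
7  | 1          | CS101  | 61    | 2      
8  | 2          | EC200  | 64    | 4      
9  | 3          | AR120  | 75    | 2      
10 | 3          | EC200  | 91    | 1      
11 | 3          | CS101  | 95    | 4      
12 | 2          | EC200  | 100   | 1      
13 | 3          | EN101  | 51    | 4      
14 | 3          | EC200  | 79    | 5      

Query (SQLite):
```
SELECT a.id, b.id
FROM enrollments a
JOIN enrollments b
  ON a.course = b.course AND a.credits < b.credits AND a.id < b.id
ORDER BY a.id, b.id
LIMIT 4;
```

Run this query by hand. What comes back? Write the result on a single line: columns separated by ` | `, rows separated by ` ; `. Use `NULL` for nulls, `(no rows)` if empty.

1 | 14 ; 2 | 3 ; 2 | 11 ; 4 | 7

Pairs (a,b) with same course, a.credits < b.credits, a.id < b.id.
course groups: AR120:{6,9} CS101:{2,3,4,7,11} EC200:{1,8,10,12,14} EN101:{5,13}
Ordered by (a.id, b.id); first 4.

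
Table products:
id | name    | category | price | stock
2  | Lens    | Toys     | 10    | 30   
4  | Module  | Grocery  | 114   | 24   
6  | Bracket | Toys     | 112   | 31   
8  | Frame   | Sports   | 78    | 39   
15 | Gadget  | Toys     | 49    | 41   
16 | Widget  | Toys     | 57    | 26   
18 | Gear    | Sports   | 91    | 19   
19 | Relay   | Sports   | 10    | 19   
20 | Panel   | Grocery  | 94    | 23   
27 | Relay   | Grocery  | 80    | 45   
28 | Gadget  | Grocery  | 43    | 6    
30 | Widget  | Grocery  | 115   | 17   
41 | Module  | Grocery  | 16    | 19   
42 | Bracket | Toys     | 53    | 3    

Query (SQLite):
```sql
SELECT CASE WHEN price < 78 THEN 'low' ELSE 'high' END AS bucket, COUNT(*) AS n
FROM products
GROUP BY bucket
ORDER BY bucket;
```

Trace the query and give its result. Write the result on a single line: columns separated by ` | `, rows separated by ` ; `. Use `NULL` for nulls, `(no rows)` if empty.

high | 7 ; low | 7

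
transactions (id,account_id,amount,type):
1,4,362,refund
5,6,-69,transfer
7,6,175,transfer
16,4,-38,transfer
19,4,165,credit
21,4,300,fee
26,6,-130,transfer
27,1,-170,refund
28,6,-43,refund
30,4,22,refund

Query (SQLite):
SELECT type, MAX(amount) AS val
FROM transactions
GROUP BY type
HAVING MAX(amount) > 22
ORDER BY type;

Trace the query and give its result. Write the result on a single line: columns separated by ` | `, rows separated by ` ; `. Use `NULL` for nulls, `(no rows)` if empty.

Partition transactions by type; compute MAX(amount) within each group.
HAVING: keep groups where MAX(amount) > 22.
  credit: ids {19} → MAX(amount)=165
  fee: ids {21} → MAX(amount)=300
  refund: ids {1, 27, 28, 30} → MAX(amount)=362
  transfer: ids {5, 7, 16, 26} → MAX(amount)=175

credit | 165 ; fee | 300 ; refund | 362 ; transfer | 175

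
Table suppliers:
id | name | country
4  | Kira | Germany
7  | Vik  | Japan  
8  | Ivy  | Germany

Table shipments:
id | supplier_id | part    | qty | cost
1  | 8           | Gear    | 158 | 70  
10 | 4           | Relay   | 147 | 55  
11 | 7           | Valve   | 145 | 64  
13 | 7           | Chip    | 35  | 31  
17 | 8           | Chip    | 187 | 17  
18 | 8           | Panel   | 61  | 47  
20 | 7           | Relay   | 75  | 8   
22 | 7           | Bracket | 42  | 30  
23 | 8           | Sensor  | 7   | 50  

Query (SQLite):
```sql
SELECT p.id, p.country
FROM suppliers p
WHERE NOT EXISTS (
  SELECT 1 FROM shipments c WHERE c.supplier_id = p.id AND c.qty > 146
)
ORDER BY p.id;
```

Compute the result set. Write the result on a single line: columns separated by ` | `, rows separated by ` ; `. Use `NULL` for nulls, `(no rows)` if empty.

7 | Japan

For each suppliers row, check whether any shipments with matching supplier_id has qty > 146.
Keep rows where that is false.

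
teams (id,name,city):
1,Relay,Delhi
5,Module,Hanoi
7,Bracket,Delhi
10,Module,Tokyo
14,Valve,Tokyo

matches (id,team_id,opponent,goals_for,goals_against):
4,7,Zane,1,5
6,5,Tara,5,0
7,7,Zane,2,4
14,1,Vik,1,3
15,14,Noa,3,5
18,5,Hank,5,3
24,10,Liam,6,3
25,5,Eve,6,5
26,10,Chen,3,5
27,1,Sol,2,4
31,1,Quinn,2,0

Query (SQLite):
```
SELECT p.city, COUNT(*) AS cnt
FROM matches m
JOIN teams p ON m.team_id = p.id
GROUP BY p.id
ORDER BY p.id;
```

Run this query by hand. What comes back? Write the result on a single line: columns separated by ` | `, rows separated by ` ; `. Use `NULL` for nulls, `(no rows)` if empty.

Join each matches row to its teams via team_id.
Group joined rows by teams.id; compute COUNT(*) per group.
  1: ids {14, 27, 31} → COUNT(*)=3
  5: ids {6, 18, 25} → COUNT(*)=3
  7: ids {4, 7} → COUNT(*)=2
  10: ids {24, 26} → COUNT(*)=2
  14: ids {15} → COUNT(*)=1

Delhi | 3 ; Hanoi | 3 ; Delhi | 2 ; Tokyo | 2 ; Tokyo | 1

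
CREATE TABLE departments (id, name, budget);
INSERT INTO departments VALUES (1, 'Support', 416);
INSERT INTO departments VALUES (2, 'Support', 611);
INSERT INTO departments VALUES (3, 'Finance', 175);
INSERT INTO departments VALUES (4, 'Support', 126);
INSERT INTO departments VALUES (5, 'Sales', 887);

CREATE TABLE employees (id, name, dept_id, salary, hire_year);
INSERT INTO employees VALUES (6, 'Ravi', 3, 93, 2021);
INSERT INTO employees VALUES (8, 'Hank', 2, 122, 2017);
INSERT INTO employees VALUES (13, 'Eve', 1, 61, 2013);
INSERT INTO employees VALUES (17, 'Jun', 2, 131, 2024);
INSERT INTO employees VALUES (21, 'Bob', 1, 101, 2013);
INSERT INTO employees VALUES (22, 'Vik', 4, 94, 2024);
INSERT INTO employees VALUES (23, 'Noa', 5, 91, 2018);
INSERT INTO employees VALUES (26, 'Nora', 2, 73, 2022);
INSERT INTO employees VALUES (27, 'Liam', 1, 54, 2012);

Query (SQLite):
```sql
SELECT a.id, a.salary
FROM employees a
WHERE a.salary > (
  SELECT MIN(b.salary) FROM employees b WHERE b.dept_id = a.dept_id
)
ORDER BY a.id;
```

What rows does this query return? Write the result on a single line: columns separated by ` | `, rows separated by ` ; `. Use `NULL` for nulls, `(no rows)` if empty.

8 | 122 ; 13 | 61 ; 17 | 131 ; 21 | 101

For each employees row a, compute MIN(salary) over rows sharing a.dept_id.
Keep row a if a.salary > that per-group MIN.
  dept_id=1: MIN(salary) = 54
  dept_id=2: MIN(salary) = 73
  dept_id=3: MIN(salary) = 93
  dept_id=4: MIN(salary) = 94
  dept_id=5: MIN(salary) = 91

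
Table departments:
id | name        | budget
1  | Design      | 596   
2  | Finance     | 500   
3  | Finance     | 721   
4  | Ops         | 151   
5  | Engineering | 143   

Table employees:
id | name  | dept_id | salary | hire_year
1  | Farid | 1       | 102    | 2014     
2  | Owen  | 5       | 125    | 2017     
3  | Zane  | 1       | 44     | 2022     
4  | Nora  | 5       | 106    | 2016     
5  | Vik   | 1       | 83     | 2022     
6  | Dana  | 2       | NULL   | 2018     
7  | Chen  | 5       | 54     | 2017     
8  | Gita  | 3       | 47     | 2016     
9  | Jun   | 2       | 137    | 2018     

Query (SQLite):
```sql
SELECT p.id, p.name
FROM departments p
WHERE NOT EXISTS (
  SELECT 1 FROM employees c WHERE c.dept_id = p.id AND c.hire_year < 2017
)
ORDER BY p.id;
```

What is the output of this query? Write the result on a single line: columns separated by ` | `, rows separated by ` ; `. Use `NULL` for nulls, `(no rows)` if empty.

2 | Finance ; 4 | Ops

For each departments row, check whether any employees with matching dept_id has hire_year < 2017.
Keep rows where that is false.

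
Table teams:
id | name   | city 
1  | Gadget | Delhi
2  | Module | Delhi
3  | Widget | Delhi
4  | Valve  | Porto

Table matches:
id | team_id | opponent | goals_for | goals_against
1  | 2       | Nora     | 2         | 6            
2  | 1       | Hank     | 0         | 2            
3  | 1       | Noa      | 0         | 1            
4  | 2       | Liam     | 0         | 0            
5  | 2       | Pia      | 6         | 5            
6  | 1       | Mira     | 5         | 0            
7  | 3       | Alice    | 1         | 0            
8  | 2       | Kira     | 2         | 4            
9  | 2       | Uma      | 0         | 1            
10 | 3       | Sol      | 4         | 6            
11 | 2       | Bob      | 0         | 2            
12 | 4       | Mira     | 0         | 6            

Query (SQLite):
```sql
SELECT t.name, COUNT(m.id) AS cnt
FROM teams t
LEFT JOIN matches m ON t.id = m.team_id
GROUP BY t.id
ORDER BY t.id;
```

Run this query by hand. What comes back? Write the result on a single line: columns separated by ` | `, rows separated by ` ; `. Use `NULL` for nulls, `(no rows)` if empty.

Gadget | 3 ; Module | 6 ; Widget | 2 ; Valve | 1

LEFT JOIN keeps every teams row; unmatched ones get NULL for matches columns.
Group by teams.id and compute COUNT(m.id). COUNT(col) of an all-NULL group is 0.
  1: ids {2, 3, 6} → COUNT(m.id)=3
  2: ids {1, 4, 5, 8, 9, 11} → COUNT(m.id)=6
  3: ids {7, 10} → COUNT(m.id)=2
  4: ids {12} → COUNT(m.id)=1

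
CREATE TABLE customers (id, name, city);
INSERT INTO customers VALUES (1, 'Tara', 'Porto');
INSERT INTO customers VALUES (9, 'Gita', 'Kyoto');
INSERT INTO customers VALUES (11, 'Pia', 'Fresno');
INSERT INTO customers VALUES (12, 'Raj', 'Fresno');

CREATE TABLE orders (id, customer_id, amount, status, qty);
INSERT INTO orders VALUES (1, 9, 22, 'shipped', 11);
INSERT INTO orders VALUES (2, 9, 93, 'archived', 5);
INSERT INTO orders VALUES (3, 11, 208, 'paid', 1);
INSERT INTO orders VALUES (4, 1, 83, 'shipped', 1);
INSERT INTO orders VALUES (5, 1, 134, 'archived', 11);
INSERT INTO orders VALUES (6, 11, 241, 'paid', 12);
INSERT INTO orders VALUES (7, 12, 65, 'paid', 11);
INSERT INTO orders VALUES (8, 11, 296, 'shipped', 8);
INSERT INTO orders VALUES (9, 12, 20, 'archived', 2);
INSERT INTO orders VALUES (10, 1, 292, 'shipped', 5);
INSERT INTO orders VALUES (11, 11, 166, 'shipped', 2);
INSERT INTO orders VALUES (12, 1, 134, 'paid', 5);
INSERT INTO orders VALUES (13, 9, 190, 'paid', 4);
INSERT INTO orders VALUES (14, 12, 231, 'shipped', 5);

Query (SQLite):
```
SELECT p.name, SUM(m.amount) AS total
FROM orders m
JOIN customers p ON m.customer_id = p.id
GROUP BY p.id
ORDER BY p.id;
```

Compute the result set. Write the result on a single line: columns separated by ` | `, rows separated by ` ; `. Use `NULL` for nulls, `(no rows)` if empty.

Join each orders row to its customers via customer_id.
Group joined rows by customers.id; compute SUM(m.amount) per group.
  1: ids {4, 5, 10, 12} → SUM(m.amount)=643
  9: ids {1, 2, 13} → SUM(m.amount)=305
  11: ids {3, 6, 8, 11} → SUM(m.amount)=911
  12: ids {7, 9, 14} → SUM(m.amount)=316

Tara | 643 ; Gita | 305 ; Pia | 911 ; Raj | 316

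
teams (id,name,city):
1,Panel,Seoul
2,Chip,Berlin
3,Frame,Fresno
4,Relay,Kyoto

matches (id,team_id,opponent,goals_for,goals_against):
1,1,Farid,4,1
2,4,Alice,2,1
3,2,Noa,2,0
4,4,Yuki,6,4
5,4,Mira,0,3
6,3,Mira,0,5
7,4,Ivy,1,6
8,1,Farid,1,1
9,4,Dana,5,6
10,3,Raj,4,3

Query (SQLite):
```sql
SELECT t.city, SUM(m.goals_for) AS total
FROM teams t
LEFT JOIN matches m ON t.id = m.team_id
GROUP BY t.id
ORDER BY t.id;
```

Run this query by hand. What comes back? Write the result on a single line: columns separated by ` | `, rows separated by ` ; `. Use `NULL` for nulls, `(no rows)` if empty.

Seoul | 5 ; Berlin | 2 ; Fresno | 4 ; Kyoto | 14

LEFT JOIN keeps every teams row; unmatched ones get NULL for matches columns.
Group by teams.id and compute SUM(m.goals_for). SUM over an all-NULL group is NULL.
  1: ids {1, 8} → SUM(m.goals_for)=5
  2: ids {3} → SUM(m.goals_for)=2
  3: ids {6, 10} → SUM(m.goals_for)=4
  4: ids {2, 4, 5, 7, 9} → SUM(m.goals_for)=14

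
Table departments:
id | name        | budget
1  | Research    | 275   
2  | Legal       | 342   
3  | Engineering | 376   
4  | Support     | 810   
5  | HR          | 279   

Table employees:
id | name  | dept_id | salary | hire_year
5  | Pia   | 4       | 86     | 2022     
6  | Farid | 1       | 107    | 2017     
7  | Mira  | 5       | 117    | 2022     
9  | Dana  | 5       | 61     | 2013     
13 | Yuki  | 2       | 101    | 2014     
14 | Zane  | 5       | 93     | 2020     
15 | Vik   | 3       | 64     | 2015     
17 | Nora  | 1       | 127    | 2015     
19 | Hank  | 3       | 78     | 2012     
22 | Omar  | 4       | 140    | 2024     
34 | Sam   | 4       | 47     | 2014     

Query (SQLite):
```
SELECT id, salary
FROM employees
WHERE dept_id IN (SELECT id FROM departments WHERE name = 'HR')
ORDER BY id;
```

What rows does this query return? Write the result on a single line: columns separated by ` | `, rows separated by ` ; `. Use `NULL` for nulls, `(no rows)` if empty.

7 | 117 ; 9 | 61 ; 14 | 93

Inner query: departments.id where name = 'HR'.
Outer: keep employees rows whose dept_id is in that set.
Inner query → {5}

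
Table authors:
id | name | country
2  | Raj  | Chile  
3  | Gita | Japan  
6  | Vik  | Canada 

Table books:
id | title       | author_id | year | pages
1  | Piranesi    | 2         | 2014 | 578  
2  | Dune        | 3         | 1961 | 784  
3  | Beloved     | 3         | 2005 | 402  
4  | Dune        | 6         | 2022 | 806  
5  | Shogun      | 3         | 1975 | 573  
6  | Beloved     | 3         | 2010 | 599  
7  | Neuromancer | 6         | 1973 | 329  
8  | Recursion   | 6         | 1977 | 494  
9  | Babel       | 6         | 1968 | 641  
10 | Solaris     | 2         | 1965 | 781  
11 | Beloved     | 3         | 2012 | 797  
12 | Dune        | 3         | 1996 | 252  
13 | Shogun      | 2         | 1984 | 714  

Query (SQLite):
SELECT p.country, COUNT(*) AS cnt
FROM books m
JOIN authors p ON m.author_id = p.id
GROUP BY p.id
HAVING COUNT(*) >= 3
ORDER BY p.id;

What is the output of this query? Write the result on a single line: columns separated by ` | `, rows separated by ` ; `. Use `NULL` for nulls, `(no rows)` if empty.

Join each books row to its authors via author_id.
Group joined rows by authors.id; compute COUNT(*) per group.
HAVING: keep groups with count ≥ 3.
  2: ids {1, 10, 13} → COUNT(*)=3
  3: ids {2, 3, 5, 6, 11, 12} → COUNT(*)=6
  6: ids {4, 7, 8, 9} → COUNT(*)=4

Chile | 3 ; Japan | 6 ; Canada | 4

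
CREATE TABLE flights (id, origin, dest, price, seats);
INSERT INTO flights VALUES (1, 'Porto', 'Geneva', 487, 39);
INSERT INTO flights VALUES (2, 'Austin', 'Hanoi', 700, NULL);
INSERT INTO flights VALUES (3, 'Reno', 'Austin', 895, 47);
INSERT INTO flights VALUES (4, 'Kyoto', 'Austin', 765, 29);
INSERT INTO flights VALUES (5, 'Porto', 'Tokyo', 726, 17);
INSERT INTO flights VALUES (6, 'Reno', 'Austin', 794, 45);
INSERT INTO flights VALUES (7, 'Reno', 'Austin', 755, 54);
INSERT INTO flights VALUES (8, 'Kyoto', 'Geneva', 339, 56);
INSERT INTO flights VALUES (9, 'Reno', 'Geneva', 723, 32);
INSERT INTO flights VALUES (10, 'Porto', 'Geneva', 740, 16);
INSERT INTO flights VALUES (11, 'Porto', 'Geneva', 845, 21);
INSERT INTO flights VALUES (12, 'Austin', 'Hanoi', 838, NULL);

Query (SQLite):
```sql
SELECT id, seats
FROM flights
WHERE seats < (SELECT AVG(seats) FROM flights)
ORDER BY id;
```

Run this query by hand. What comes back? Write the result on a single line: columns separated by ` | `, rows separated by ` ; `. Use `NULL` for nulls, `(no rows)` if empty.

4 | 29 ; 5 | 17 ; 9 | 32 ; 10 | 16 ; 11 | 21

Scalar subquery: AVG(seats) over all flights rows = 35.6.
Keep rows where seats < that value.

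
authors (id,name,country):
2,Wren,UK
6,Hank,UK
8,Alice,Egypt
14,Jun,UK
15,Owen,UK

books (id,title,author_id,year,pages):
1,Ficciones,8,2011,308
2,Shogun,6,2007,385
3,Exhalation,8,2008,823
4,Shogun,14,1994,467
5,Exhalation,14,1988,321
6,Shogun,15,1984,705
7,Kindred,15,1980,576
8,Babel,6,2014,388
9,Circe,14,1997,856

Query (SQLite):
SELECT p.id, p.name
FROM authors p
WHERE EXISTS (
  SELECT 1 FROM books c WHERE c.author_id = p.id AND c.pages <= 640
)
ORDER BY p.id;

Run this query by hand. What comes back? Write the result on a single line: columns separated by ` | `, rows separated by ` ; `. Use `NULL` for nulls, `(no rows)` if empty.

For each authors row, check whether any books with matching author_id has pages <= 640.
Keep rows where that is true.

6 | Hank ; 8 | Alice ; 14 | Jun ; 15 | Owen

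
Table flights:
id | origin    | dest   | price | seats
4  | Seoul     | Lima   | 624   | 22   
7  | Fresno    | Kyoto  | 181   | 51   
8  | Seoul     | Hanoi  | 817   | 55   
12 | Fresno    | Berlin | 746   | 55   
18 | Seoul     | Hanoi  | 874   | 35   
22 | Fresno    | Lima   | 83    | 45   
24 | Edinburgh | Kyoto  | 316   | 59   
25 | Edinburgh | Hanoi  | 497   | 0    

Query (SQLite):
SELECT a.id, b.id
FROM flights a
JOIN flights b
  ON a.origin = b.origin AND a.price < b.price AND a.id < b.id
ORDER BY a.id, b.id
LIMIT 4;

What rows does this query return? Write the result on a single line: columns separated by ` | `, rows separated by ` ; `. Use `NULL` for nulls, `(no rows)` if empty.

Pairs (a,b) with same origin, a.price < b.price, a.id < b.id.
origin groups: Edinburgh:{24,25} Fresno:{7,12,22} Seoul:{4,8,18}
Ordered by (a.id, b.id); first 4.

4 | 8 ; 4 | 18 ; 7 | 12 ; 8 | 18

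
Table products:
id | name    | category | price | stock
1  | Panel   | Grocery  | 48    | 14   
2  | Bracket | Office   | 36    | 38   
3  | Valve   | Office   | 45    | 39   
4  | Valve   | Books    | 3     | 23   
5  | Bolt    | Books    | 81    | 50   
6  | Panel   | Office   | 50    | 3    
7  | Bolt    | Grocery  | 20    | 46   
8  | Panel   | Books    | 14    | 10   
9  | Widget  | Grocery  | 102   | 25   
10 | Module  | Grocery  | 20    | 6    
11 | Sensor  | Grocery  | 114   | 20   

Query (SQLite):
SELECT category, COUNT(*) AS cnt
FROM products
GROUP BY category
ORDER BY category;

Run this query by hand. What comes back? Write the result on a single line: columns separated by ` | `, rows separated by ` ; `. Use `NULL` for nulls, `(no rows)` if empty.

Partition products by category; compute COUNT(*) within each group.
  Books: ids {4, 5, 8} → COUNT(*)=3
  Grocery: ids {1, 7, 9, 10, 11} → COUNT(*)=5
  Office: ids {2, 3, 6} → COUNT(*)=3

Books | 3 ; Grocery | 5 ; Office | 3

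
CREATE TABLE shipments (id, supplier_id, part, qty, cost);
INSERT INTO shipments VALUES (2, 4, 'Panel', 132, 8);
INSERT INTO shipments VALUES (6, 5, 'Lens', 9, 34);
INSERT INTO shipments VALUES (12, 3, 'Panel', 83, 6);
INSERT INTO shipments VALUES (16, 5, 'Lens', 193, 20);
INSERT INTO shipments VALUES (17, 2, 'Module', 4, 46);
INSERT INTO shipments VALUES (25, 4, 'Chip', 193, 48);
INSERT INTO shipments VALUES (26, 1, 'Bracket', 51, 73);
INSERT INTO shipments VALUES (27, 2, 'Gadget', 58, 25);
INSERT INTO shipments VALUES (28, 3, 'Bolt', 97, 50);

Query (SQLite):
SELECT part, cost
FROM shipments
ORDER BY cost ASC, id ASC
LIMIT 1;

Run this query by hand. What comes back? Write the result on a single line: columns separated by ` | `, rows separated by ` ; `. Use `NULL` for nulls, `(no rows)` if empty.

Panel | 6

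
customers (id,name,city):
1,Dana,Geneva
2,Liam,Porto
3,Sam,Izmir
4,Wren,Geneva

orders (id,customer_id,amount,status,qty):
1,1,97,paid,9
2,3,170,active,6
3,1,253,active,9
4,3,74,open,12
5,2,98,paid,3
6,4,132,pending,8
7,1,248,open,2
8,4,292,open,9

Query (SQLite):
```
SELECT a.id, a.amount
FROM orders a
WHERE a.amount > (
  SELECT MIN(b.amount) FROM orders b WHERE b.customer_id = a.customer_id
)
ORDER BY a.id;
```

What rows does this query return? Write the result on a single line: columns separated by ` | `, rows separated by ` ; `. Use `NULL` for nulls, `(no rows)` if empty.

For each orders row a, compute MIN(amount) over rows sharing a.customer_id.
Keep row a if a.amount > that per-group MIN.
  customer_id=1: MIN(amount) = 97
  customer_id=2: MIN(amount) = 98
  customer_id=3: MIN(amount) = 74
  customer_id=4: MIN(amount) = 132

2 | 170 ; 3 | 253 ; 7 | 248 ; 8 | 292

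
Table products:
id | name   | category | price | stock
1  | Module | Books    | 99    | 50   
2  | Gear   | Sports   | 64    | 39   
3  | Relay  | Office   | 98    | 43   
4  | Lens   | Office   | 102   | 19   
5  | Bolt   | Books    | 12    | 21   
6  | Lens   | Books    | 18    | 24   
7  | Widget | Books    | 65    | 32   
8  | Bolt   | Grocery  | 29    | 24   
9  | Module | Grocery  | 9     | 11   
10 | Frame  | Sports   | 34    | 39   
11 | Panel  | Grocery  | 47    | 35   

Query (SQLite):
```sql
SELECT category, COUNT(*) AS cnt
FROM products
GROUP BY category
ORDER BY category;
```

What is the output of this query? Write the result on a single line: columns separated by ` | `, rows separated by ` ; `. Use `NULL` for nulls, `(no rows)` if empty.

Books | 4 ; Grocery | 3 ; Office | 2 ; Sports | 2

Partition products by category; compute COUNT(*) within each group.
  Books: ids {1, 5, 6, 7} → COUNT(*)=4
  Grocery: ids {8, 9, 11} → COUNT(*)=3
  Office: ids {3, 4} → COUNT(*)=2
  Sports: ids {2, 10} → COUNT(*)=2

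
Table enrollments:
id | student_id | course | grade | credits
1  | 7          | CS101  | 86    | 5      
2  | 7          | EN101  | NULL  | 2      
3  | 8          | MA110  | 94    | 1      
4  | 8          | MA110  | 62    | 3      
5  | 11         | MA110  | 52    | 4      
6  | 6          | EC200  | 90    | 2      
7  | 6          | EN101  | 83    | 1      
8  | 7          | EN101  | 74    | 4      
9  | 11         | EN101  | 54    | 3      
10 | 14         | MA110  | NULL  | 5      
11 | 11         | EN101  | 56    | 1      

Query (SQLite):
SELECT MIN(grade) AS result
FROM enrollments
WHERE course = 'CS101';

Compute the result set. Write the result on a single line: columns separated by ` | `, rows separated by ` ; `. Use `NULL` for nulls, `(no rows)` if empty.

86

Rows where course='CS101' → grade values: [86].
MIN of non-NULL values = 86.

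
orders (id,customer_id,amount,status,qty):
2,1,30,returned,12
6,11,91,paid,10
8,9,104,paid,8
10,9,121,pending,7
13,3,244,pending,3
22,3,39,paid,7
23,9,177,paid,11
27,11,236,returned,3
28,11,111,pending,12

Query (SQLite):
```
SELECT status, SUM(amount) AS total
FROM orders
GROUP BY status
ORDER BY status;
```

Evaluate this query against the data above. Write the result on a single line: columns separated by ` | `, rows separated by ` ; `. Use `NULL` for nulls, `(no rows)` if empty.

Partition orders by status; compute SUM(amount) within each group.
  paid: ids {6, 8, 22, 23} → SUM(amount)=411
  pending: ids {10, 13, 28} → SUM(amount)=476
  returned: ids {2, 27} → SUM(amount)=266

paid | 411 ; pending | 476 ; returned | 266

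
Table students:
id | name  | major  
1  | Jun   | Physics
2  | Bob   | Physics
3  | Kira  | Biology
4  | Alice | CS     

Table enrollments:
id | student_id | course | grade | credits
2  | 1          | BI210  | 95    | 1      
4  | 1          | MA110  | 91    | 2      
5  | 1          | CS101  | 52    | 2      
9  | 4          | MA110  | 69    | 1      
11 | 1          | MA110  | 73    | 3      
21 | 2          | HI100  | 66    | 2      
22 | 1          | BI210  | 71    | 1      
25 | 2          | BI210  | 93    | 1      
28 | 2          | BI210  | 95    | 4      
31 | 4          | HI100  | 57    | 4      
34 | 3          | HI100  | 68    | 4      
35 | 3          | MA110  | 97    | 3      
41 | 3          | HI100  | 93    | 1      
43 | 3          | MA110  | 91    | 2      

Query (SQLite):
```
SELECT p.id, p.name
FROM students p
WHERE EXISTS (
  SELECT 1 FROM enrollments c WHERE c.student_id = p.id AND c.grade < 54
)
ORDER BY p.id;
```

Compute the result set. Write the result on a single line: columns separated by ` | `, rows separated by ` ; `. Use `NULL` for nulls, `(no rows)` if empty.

1 | Jun

For each students row, check whether any enrollments with matching student_id has grade < 54.
Keep rows where that is true.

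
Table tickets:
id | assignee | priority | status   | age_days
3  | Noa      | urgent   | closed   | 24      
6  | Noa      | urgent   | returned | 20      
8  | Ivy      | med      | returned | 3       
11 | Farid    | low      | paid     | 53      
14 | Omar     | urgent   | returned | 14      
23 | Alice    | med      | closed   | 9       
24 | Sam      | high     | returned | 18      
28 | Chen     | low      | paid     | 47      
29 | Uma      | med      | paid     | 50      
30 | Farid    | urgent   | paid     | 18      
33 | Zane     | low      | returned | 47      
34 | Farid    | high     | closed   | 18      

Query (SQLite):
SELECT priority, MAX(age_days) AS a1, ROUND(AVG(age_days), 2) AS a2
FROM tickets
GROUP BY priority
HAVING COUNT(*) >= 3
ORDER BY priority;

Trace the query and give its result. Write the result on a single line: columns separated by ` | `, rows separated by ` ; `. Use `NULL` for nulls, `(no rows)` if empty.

low | 53 | 49 ; med | 50 | 20.67 ; urgent | 24 | 19

Group tickets by priority.
Per group compute: MAX(age_days), ROUND(AVG(age_days), 2).
HAVING: drop groups with fewer than 3 rows.
  high: ids {24, 34} → MAX(age_days)=18, ROUND(AVG(age_days), 2)=18
  low: ids {11, 28, 33} → MAX(age_days)=53, ROUND(AVG(age_days), 2)=49
  med: ids {8, 23, 29} → MAX(age_days)=50, ROUND(AVG(age_days), 2)=20.67
  urgent: ids {3, 6, 14, 30} → MAX(age_days)=24, ROUND(AVG(age_days), 2)=19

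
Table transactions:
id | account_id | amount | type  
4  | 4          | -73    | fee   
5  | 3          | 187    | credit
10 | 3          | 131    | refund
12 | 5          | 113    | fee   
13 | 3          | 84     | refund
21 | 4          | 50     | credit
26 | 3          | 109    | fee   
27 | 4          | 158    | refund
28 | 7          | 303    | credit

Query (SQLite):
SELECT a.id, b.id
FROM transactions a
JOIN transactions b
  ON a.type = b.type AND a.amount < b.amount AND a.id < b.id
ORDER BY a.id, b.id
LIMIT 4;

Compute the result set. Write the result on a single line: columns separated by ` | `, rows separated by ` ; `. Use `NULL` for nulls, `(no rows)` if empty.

4 | 12 ; 4 | 26 ; 5 | 28 ; 10 | 27

Pairs (a,b) with same type, a.amount < b.amount, a.id < b.id.
type groups: credit:{5,21,28} fee:{4,12,26} refund:{10,13,27}
Ordered by (a.id, b.id); first 4.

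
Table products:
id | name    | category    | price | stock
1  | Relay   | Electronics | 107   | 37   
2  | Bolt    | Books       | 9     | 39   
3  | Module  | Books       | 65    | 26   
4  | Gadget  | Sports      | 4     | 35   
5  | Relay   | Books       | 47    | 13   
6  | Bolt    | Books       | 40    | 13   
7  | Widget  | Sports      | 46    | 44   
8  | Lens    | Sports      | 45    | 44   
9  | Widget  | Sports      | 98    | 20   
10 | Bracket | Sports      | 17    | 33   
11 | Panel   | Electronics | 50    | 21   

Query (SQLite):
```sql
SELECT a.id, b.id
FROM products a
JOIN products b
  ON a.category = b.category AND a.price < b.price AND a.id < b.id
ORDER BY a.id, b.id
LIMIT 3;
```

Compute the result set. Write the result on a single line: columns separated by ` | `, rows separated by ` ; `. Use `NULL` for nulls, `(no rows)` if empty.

Pairs (a,b) with same category, a.price < b.price, a.id < b.id.
category groups: Books:{2,3,5,6} Electronics:{1,11} Sports:{4,7,8,9,10}
Ordered by (a.id, b.id); first 3.

2 | 3 ; 2 | 5 ; 2 | 6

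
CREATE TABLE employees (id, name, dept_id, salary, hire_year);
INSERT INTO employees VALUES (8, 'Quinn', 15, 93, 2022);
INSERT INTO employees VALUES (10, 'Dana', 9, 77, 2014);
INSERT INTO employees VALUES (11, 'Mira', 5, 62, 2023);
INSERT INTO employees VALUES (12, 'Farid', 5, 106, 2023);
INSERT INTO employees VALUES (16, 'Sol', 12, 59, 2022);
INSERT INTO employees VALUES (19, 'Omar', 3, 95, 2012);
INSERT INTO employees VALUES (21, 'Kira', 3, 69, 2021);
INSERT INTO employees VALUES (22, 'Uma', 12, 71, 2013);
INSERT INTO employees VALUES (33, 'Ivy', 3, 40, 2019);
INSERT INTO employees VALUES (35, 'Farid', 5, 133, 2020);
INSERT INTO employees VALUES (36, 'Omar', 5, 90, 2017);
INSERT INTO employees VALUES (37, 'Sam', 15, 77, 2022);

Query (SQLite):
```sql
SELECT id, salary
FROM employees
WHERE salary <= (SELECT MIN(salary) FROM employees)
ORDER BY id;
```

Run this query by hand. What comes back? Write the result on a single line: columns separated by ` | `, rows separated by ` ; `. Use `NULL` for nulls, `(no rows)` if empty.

Scalar subquery: MIN(salary) over all employees rows = 40.
Keep rows where salary <= that value.

33 | 40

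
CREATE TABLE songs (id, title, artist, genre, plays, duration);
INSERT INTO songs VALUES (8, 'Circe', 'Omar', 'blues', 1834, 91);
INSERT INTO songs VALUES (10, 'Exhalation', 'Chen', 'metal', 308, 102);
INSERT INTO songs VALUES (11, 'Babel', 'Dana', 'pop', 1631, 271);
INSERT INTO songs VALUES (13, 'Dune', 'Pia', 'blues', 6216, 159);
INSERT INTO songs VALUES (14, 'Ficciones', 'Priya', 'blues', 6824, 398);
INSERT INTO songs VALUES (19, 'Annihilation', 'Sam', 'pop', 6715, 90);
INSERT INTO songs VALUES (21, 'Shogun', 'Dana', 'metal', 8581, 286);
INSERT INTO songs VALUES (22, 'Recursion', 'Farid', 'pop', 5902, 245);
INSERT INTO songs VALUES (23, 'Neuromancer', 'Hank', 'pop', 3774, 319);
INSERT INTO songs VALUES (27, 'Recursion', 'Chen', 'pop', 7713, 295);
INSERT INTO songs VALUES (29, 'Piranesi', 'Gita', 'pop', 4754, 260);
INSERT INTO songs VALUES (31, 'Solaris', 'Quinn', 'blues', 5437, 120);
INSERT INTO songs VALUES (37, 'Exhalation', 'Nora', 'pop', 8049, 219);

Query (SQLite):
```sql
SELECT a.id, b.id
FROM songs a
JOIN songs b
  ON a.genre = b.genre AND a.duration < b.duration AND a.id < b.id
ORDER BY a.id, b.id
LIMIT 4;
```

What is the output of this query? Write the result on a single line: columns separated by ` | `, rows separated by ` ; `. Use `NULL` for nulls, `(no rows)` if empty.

Pairs (a,b) with same genre, a.duration < b.duration, a.id < b.id.
genre groups: blues:{8,13,14,31} metal:{10,21} pop:{11,19,22,23,27,29,37}
Ordered by (a.id, b.id); first 4.

8 | 13 ; 8 | 14 ; 8 | 31 ; 10 | 21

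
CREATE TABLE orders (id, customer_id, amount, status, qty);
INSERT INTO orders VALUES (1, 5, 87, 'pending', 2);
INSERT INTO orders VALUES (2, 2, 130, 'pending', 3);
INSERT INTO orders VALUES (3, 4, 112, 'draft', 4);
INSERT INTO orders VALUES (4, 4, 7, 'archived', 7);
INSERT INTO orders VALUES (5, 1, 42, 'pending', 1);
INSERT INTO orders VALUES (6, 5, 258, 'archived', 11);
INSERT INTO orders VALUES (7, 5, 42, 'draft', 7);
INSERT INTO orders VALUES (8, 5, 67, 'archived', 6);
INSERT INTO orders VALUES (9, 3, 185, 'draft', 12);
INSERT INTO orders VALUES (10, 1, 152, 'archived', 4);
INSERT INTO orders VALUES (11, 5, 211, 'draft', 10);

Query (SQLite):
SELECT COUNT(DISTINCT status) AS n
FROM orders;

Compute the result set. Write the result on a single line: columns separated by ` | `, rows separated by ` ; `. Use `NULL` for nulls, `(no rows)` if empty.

3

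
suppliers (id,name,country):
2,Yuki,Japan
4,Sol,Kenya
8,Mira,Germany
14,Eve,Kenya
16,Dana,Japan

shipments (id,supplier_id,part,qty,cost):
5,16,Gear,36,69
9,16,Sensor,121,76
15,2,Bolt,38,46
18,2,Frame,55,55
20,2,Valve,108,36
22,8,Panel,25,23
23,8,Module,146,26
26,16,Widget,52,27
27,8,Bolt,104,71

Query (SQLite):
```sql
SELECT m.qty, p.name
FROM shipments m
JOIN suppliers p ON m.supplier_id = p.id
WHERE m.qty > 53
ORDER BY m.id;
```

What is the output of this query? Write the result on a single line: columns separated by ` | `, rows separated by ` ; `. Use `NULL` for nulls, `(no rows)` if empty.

Each shipments row matches the suppliers row where supplier_id = suppliers.id.
Then keep rows with m.qty > 53.

121 | Dana ; 55 | Yuki ; 108 | Yuki ; 146 | Mira ; 104 | Mira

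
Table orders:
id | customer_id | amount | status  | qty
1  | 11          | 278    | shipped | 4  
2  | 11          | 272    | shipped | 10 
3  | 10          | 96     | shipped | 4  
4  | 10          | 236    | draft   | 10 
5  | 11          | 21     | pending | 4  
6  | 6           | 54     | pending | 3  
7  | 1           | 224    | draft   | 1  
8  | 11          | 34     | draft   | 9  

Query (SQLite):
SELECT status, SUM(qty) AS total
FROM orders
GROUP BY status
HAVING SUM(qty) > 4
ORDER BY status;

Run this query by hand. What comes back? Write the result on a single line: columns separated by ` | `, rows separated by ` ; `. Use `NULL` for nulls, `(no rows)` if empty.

Partition orders by status; compute SUM(qty) within each group.
HAVING: keep groups where SUM(qty) > 4.
  draft: ids {4, 7, 8} → SUM(qty)=20
  pending: ids {5, 6} → SUM(qty)=7
  shipped: ids {1, 2, 3} → SUM(qty)=18

draft | 20 ; pending | 7 ; shipped | 18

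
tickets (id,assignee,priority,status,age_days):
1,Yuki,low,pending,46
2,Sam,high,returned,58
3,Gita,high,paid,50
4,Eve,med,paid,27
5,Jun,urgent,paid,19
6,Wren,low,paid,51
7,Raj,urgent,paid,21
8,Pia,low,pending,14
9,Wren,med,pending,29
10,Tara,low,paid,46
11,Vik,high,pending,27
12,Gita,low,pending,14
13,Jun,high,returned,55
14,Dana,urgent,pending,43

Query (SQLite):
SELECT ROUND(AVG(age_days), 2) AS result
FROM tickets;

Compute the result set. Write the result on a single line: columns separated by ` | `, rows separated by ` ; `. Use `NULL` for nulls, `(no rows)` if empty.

35.71

All age_days values: [46, 58, 50, 27, 19, 51, 21, 14, 29, 46, 27, 14, 55, 43].
AVG = 500 / 14 (rounded to 2 dp).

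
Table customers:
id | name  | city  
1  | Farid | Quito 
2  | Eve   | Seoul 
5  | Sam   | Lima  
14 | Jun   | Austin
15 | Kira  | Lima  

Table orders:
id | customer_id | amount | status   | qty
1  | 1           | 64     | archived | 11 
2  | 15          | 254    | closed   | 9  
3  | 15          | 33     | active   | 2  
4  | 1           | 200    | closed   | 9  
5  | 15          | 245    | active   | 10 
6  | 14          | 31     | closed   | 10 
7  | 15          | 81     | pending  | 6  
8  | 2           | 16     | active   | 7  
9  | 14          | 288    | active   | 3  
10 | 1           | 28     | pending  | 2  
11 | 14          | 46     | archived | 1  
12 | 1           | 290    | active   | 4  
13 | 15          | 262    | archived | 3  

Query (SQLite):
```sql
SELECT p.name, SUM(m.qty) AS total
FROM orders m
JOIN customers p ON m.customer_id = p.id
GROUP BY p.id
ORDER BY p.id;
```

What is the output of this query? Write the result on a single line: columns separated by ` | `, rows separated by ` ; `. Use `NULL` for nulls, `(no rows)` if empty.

Join each orders row to its customers via customer_id.
Group joined rows by customers.id; compute SUM(m.qty) per group.
  1: ids {1, 4, 10, 12} → SUM(m.qty)=26
  2: ids {8} → SUM(m.qty)=7
  14: ids {6, 9, 11} → SUM(m.qty)=14
  15: ids {2, 3, 5, 7, 13} → SUM(m.qty)=30

Farid | 26 ; Eve | 7 ; Jun | 14 ; Kira | 30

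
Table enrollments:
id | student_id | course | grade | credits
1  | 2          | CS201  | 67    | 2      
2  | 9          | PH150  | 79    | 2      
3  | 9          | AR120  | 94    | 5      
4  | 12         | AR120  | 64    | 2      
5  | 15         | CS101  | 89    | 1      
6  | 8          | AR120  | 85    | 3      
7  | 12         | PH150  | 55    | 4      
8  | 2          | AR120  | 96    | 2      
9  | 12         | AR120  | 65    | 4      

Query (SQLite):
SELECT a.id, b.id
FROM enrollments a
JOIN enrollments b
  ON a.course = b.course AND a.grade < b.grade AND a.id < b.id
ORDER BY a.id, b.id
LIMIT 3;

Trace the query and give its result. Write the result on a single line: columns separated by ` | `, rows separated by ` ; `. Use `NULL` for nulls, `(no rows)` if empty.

3 | 8 ; 4 | 6 ; 4 | 8

Pairs (a,b) with same course, a.grade < b.grade, a.id < b.id.
course groups: AR120:{3,4,6,8,9} CS101:{5} CS201:{1} PH150:{2,7}
Ordered by (a.id, b.id); first 3.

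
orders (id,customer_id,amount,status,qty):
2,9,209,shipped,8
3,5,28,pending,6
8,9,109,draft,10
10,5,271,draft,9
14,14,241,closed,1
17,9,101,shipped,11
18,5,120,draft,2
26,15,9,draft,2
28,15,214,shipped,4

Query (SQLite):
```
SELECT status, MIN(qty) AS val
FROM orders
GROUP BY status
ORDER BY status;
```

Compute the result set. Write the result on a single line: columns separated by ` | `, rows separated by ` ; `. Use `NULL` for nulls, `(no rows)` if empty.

Partition orders by status; compute MIN(qty) within each group.
  closed: ids {14} → MIN(qty)=1
  draft: ids {8, 10, 18, 26} → MIN(qty)=2
  pending: ids {3} → MIN(qty)=6
  shipped: ids {2, 17, 28} → MIN(qty)=4

closed | 1 ; draft | 2 ; pending | 6 ; shipped | 4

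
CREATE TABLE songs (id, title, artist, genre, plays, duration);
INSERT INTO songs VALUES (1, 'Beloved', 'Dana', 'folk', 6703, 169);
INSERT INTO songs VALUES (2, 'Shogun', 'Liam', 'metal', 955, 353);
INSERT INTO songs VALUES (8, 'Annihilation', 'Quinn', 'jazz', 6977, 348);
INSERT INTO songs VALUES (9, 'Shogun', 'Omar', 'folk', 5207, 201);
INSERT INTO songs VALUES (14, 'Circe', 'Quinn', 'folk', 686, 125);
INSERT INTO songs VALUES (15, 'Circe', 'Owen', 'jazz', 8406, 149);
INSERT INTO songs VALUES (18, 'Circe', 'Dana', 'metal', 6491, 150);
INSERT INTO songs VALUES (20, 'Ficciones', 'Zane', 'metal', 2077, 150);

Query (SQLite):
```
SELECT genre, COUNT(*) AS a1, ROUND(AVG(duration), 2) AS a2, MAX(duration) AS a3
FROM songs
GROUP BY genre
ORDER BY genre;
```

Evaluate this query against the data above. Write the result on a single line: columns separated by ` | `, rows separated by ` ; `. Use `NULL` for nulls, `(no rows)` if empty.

folk | 3 | 165 | 201 ; jazz | 2 | 248.5 | 348 ; metal | 3 | 217.67 | 353

Group songs by genre.
Per group compute: COUNT(*), ROUND(AVG(duration), 2), MAX(duration).
  folk: ids {1, 9, 14} → COUNT(*)=3, ROUND(AVG(duration), 2)=165, MAX(duration)=201
  jazz: ids {8, 15} → COUNT(*)=2, ROUND(AVG(duration), 2)=248.5, MAX(duration)=348
  metal: ids {2, 18, 20} → COUNT(*)=3, ROUND(AVG(duration), 2)=217.67, MAX(duration)=353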